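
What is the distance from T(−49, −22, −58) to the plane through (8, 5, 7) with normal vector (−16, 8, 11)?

The plane has equation n·(r − (8, 5, 7)) = 0, i.e. n·r = -11.
Then n·(−49, −22, −58) − (−11) = −19.
|n| = √(256 + 64 + 121) = 21, so the distance is |-19|/21 = 19/21.

19/21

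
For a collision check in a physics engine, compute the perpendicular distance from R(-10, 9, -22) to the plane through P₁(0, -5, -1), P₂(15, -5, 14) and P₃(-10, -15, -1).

P₁P₂ = (15, 0, 15) and P₁P₃ = (-10, -10, 0), so a normal is n = P₁P₂ × P₁P₃ = (150, -150, -150).
Then n·(-10, 9, -22) - 900 = -450.
|n| = √(22500 + 22500 + 22500) = 150√3, so the distance is |-450|/(150√3) = √3.

√3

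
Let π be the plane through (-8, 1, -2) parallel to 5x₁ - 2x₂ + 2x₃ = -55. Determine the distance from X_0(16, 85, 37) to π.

Parallel planes share the normal n = (5, -2, 2); since (-8, 1, -2) lies on the plane, its equation is 5x₁ - 2x₂ + 2x₃ = -46.
Then n·(16, 85, 37) - (-46) = 30.
|n| = √(25 + 4 + 4) = √33, so the distance is |30|/√33 = 30/√33.

10√33/11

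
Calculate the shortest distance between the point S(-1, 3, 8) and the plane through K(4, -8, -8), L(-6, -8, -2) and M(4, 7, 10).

KL = (-10, 0, 6) and KM = (0, 15, 18), so a normal is n = KL × KM = (-90, 180, -150).
n = (-90, 180, -150); n·P − (-600) = 30; |n| = 30√70; distance = 30/(30√70) = 1/√70.

1/√70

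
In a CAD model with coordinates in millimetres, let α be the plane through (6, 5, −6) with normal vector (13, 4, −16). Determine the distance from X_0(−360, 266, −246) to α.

6

The plane has equation n·(r − (6, 5, −6)) = 0, i.e. n·r = 194.
d = |13·(-360) + 4·266 + (-16)·(-246) − 194| / √(169 + 16 + 256) = |126| / 21 = 6.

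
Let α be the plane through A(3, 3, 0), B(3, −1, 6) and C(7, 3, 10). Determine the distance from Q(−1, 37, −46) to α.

30/√38

AB = (0, −4, 6) and AC = (4, 0, 10), so a normal is n = AB × AC = (−40, 24, 16).
n = (−40, 24, 16); n·P − (-48) = 240; |n| = 8√38; distance = 240/(8√38) = 15√38/19.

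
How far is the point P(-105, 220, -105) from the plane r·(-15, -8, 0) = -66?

n = (-15, -8, 0); n·P − (-66) = -119; |n| = 17; distance = 119/17 = 7.

7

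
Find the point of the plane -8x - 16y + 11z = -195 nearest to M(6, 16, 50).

n = (-8, -16, 11), |n|² = 441, and n·M − (-195) = 441.
t = 441/441 = 1, so the foot is M − t·n = (6, 16, 50) − 1·(-8, -16, 11) = (14, 32, 39).

(14, 32, 39)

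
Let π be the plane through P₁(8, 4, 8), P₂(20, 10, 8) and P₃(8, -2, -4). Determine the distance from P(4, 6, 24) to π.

P₁P₂ = (12, 6, 0) and P₁P₃ = (0, -6, -12), so a normal is n = P₁P₂ × P₁P₃ = (-72, 144, -72).
d = |(-72)·4 + 144·6 + (-72)·24 − (-576)| / √(5184 + 20736 + 5184) = |-576| / (72√6) = 8/√6.

4√6/3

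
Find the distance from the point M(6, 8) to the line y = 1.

7

The normal to the line is n = (0, 1) with |n| = 1.
|n·M − 1| = |8 − 1| = 7, so the distance is 7/1 = 7.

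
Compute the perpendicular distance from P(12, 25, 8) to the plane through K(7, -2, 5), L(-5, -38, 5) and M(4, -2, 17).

KL = (-12, -36, 0) and KM = (-3, 0, 12), so a normal is n = KL × KM = (-432, 144, -108).
d = |(-432)·12 + 144·25 + (-108)·8 − (-3852)| / √(186624 + 20736 + 11664) = |1404| / 468 = 3.

3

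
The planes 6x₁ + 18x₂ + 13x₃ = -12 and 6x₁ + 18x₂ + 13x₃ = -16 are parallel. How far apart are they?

With common normal n = (6, 18, 13) (|n| = 23), the distance is |(-12) − (-16)|/|n| = 4/23.

4/23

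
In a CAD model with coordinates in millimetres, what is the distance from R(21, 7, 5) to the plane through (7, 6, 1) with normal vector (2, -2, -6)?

The plane has equation n·(r − (7, 6, 1)) = 0, i.e. n·r = -4.
Then n·(21, 7, 5) - (-4) = 2.
|n| = √(4 + 4 + 36) = 2√11, so the distance is |2|/(2√11) = 1/√11.

√11/11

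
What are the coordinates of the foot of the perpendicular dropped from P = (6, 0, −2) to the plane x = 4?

(4, 0, -2)

n = (1, 0, 0), |n|² = 1, and n·P − 4 = 2.
t = 2/1 = 2, so the foot is P − t·n = (6, 0, −2) − 2·(1, 0, 0) = (4, 0, −2).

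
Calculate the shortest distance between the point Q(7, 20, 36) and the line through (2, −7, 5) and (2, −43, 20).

√1546

A direction vector is d = (0, −36, 15).
AP = (5, 27, 31), and AP × d = (1521, −75, −180).
|AP × d|² = 2351466 and |d|² = 1521, so the distance is √(2351466/1521) = √1546.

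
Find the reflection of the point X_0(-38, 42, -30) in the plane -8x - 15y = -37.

(-54, 12, -30)

With n = (-8, -15, 0), the signed offset is (n·X_0 − (-37))/|n|² = -289/289 = -1.
X_0' = X_0 − 2t·n = (-38, 42, -30) − (-2)·(-8, -15, 0) = (-54, 12, -30).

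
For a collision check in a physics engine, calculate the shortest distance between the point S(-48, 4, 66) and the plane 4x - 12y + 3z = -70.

28/13

Normal vector n = (4, -12, 3), and n·(-48, 4, 66) - (-70) = 28.
|n| = √(16 + 144 + 9) = 13, so the distance is |28|/13 = 28/13.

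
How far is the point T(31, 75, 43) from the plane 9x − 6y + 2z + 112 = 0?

27/11

Normal vector n = (9, −6, 2), and n·(31, 75, 43) − (−112) = 27.
|n| = √(81 + 36 + 4) = 11, so the distance is |27|/11 = 27/11.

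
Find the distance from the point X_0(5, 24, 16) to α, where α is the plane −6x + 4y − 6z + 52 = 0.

n = (−6, 4, −6); n·P − (-52) = 22; |n| = 2√22; distance = 22/(2√22) = √22/2.

√22/2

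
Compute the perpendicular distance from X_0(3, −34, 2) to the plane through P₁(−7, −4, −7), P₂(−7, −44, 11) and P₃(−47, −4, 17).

P₁P₂ = (0, −40, 18) and P₁P₃ = (−40, 0, 24), so a normal is n = P₁P₂ × P₁P₃ = (−960, −720, −1600).
Then n·(3, −34, 2) − 20800 = −2400.
|n| = √(921600 + 518400 + 2560000) = 2000, so the distance is |-2400|/2000 = 6/5.

6/5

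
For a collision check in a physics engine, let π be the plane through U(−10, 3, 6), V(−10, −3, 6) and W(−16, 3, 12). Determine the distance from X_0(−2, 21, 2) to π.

UV = (0, −6, 0) and UW = (−6, 0, 6), so a normal is n = UV × UW = (−36, 0, −36).
d = |(-36)·(-2) + (-36)·2 − 144| / √(1296 + 0 + 1296) = |-144| / (36√2) = 2√2.

2√2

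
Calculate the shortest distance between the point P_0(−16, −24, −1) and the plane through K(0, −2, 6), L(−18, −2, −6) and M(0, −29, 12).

KL = (−18, 0, −12) and KM = (0, −27, 6), so a normal is n = KL × KM = (−324, 108, 486).
Then n·(−16, −24, −1) − 2700 = −594.
|n| = √(104976 + 11664 + 236196) = 594, so the distance is |-594|/594 = 1.

1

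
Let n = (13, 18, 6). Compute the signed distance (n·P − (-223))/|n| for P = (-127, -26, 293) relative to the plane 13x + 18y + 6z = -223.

-6

n·P − (-223) = -138.
|n| = 23, so the signed distance is -138/23 = -6.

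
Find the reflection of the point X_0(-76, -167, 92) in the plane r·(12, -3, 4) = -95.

(-1084/13, -2147/13, 1164/13)

With n = (12, -3, 4), the signed offset is (n·X_0 − (-95))/|n|² = 52/169 = 4/13.
X_0' = X_0 − 2t·n = (-76, -167, 92) − (8/13)·(12, -3, 4) = (-1084/13, -2147/13, 1164/13).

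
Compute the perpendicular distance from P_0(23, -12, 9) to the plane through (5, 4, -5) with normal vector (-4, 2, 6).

The plane has equation n·(r − (5, 4, -5)) = 0, i.e. n·r = -42.
d = |(-4)·23 + 2·(-12) + 6·9 − (-42)| / √(16 + 4 + 36) = |-20| / (2√14) = 10/√14.

10/√14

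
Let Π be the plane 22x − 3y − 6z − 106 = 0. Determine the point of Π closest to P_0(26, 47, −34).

(4, 50, -28)

n = (22, −3, −6), |n|² = 529, and n·P_0 − 106 = 529.
t = 529/529 = 1, so the foot is P_0 − t·n = (26, 47, −34) − 1·(22, −3, −6) = (4, 50, −28).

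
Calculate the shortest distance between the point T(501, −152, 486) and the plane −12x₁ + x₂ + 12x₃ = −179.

9

d = |(-12)·501 + 1·(-152) + 12·486 − (-179)| / √(144 + 1 + 144) = |-153| / 17 = 9.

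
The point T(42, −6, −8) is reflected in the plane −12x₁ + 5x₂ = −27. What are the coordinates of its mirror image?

With n = (−12, 5, 0), the signed offset is (n·T − (-27))/|n|² = -507/169 = -3.
T' = T − 2t·n = (42, −6, −8) − (-6)·(−12, 5, 0) = (−30, 24, −8).

(-30, 24, -8)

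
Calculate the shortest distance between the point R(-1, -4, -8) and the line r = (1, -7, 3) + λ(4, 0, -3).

Direction vector d = (4, 0, -3).
AP = (-2, 3, -11), and AP × d = (-9, -50, -12).
|AP × d|² = 2725 and |d|² = 25, so the distance is √(2725/25) = √109.

√109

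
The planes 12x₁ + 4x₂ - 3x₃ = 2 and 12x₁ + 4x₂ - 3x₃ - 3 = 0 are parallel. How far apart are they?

Both planes have normal n = (12, 4, -3), |n| = 13. Any point on the first plane is at distance |3 − 2|/|n| = 1/13 from the second.

1/13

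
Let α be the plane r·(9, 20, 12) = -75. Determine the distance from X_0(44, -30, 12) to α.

d = |9·44 + 20·(-30) + 12·12 − (-75)| / √(81 + 400 + 144) = |15| / 25 = 3/5.

3/5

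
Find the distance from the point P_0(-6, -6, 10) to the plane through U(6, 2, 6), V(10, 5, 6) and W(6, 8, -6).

12√29/29

UV = (4, 3, 0) and UW = (0, 6, -12), so a normal is n = UV × UW = (-36, 48, 24).
Then n·(-6, -6, 10) - 24 = 144.
|n| = √(1296 + 2304 + 576) = 12√29, so the distance is |144|/(12√29) = 12/√29.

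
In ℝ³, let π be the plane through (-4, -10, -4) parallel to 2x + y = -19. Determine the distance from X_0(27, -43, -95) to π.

29/√5

Parallel planes share the normal n = (2, 1, 0); since (-4, -10, -4) lies on the plane, its equation is 2x + y = -18.
n = (2, 1, 0); n·P − (-18) = 29; |n| = √5; distance = 29/√5.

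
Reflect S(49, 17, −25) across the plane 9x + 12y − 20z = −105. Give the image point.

(13, -31, 55)

With n = (9, 12, −20), the signed offset is (n·S − (-105))/|n|² = 1250/625 = 2.
S' = S − 2t·n = (49, 17, −25) − 4·(9, 12, −20) = (13, −31, 55).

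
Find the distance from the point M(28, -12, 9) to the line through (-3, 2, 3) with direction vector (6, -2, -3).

√409

Direction vector d = (6, -2, -3).
AP = (31, -14, 6), and AP × d = (54, 129, 22).
|AP × d|² = 20041 and |d|² = 49, so the distance is √(20041/49) = √409.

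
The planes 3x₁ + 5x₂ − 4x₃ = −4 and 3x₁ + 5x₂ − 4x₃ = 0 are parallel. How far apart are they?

Both planes have normal n = (3, 5, −4), |n| = 5√2. Any point on the first plane is at distance |0 − (-4)|/|n| = 4/(5√2) = 2√2/5 from the second.

2√2/5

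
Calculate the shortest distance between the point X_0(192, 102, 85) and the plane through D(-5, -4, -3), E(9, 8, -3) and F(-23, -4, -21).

DE = (14, 12, 0) and DF = (-18, 0, -18), so a normal is n = DE × DF = (-216, 252, 216).
Then n·(192, 102, 85) - (-576) = 3168.
|n| = √(46656 + 63504 + 46656) = 396, so the distance is |3168|/396 = 8.

8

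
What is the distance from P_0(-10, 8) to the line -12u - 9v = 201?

51/5

The normal to the line is n = (-12, -9) with |n| = 15.
|n·P_0 − 201| = |48 − 201| = 153, so the distance is 153/15 = 51/5.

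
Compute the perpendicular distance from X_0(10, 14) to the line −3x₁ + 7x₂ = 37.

31√58/58

d = |(-3)·10 + 7·14 − 37| / √(9 + 49) = |31|/√58 = 31/√58.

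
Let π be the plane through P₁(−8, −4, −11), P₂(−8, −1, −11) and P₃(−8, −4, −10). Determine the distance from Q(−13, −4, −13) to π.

P₁P₂ = (0, 3, 0) and P₁P₃ = (0, 0, 1), so a normal is n = P₁P₂ × P₁P₃ = (3, 0, 0).
d = |3·(-13) − (-24)| / √(9 + 0 + 0) = |-15| / 3 = 5.

5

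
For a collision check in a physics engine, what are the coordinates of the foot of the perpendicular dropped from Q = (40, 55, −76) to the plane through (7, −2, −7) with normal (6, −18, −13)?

(902/23, 1319/23, -1709/23)

The perpendicular from Q has direction n = (6, −18, −13): r = (40, 55, −76) + t(6, −18, −13).
Substitute into the plane: n·(Q + tn) = 169 gives 238 + 529t = 169, so t = -3/23.
Foot = (40, 55, −76) + (-3/23)·(6, −18, −13) = (902/23, 1319/23, −1709/23).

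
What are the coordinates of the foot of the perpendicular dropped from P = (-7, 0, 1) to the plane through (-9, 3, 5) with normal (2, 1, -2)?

n = (2, 1, -2), |n|² = 9, and n·P − (-25) = 9.
t = 9/9 = 1, so the foot is P − t·n = (-7, 0, 1) − 1·(2, 1, -2) = (-9, -1, 3).

(-9, -1, 3)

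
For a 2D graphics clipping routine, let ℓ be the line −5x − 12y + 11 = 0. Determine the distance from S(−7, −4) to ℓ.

d = |(-5)·(-7) + (-12)·(-4) − (-11)| / √(25 + 144) = |94|/13 = 94/13.

94/13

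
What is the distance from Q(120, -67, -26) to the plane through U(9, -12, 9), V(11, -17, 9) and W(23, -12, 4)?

3

UV = (2, -5, 0) and UW = (14, 0, -5), so a normal is n = UV × UW = (25, 10, 70).
Then n·(120, -67, -26) - 735 = -225.
|n| = √(625 + 100 + 4900) = 75, so the distance is |-225|/75 = 3.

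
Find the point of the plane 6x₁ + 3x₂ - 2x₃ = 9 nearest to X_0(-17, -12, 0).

(1, -3, -6)

n = (6, 3, -2), |n|² = 49, and n·X_0 − 9 = -147.
t = -147/49 = -3, so the foot is X_0 − t·n = (-17, -12, 0) − (-3)·(6, 3, -2) = (1, -3, -6).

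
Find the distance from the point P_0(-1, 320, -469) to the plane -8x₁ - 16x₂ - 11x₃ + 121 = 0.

n = (-8, -16, -11); n·P − (-121) = 168; |n| = 21; distance = 168/21 = 8.

8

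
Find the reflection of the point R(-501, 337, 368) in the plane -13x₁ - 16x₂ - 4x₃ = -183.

(-10729/21, 6821/21, 7664/21)

With n = (-13, -16, -4), the signed offset is (n·R − (-183))/|n|² = -168/441 = -8/21.
R' = R − 2t·n = (-501, 337, 368) − (-16/21)·(-13, -16, -4) = (-10729/21, 6821/21, 7664/21).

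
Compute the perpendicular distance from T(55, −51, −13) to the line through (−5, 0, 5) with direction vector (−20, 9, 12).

Direction vector d = (−20, 9, 12).
AP = (60, −51, −18); AP·d = -1875, |AP|² = 6525, |d|² = 625.
distance² = |AP|² − (AP·d)²/|d|² = 6525 − 3515625/625 = 900, so the distance is 30.

30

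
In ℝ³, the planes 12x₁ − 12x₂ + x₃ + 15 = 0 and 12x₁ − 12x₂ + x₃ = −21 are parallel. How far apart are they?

With common normal n = (12, −12, 1) (|n| = 17), the distance is |(-15) − (-21)|/|n| = 6/17.

6/17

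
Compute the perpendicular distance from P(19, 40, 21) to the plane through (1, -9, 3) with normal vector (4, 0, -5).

18√41/41

The plane has equation n·(r − (1, -9, 3)) = 0, i.e. n·r = -11.
Then n·(19, 40, 21) - (-11) = -18.
|n| = √(16 + 0 + 25) = √41, so the distance is |-18|/√41 = 18√41/41.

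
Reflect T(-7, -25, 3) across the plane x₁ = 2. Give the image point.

With n = (1, 0, 0), the signed offset is (n·T − 2)/|n|² = -9/1 = -9.
T' = T − 2t·n = (-7, -25, 3) − (-18)·(1, 0, 0) = (11, -25, 3).

(11, -25, 3)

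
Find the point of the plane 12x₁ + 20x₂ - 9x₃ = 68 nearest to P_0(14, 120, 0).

(-34, 40, 36)

The perpendicular from P_0 has direction n = (12, 20, -9): r = (14, 120, 0) + λ(12, 20, -9).
Substitute into the plane: n·(P_0 + λn) = 68 gives 2568 + 625λ = 68, so λ = -4.
Foot = (14, 120, 0) + (-4)·(12, 20, -9) = (-34, 40, 36).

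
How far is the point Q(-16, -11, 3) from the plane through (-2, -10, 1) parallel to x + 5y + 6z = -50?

Parallel planes share the normal n = (1, 5, 6); since (-2, -10, 1) lies on the plane, its equation is x + 5y + 6z = -46.
n = (1, 5, 6); n·P − (-46) = -7; |n| = √62; distance = 7/√62.

7/√62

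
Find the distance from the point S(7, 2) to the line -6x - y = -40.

4√37/37

d = |(-6)·7 + (-1)·2 − (-40)| / √(36 + 1) = |-4|/√37 = 4√37/37.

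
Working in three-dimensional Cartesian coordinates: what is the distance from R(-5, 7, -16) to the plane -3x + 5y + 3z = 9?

7√43/43

Normal vector n = (-3, 5, 3), and n·(-5, 7, -16) - 9 = -7.
|n| = √(9 + 25 + 9) = √43, so the distance is |-7|/√43 = 7/√43.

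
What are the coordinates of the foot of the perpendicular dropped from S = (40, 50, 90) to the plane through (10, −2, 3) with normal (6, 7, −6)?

(428/11, 536/11, 1002/11)

The perpendicular from S has direction n = (6, 7, −6): r = (40, 50, 90) + μ(6, 7, −6).
Substitute into the plane: n·(S + μn) = 28 gives 50 + 121μ = 28, so μ = -2/11.
Foot = (40, 50, 90) + (-2/11)·(6, 7, −6) = (428/11, 536/11, 1002/11).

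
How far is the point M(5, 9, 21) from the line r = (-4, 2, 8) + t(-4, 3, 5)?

Direction vector d = (-4, 3, 5).
AP = (9, 7, 13), and AP × d = (-4, -97, 55).
|AP × d|² = 12450 and |d|² = 50, so the distance is √(12450/50) = √249.

√249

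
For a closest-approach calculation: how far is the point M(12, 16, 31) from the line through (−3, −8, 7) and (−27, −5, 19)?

9√17

A direction vector is d = (−24, 3, 12).
AP = (15, 24, 24), and AP × d = (216, −756, 621).
|AP × d|² = 1003833 and |d|² = 729, so the distance is √(1003833/729) = √1377 = 9√17.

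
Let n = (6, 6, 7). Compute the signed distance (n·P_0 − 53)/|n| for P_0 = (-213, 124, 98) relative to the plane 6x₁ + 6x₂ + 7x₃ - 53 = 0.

9

n·P_0 − 53 = 99.
|n| = 11, so the signed distance is 99/11 = 9.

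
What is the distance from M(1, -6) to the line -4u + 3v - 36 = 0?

d = |(-4)·1 + 3·(-6) − 36| / √(16 + 9) = |-58|/5 = 58/5.

58/5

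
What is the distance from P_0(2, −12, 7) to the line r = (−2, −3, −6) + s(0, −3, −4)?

√241

Direction vector d = (0, −3, −4).
AP = (4, −9, 13), and AP × d = (75, 16, −12).
|AP × d|² = 6025 and |d|² = 25, so the distance is √(6025/25) = √241.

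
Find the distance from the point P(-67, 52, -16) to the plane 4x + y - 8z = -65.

d = |4·(-67) + 1·52 + (-8)·(-16) − (-65)| / √(16 + 1 + 64) = |-23| / 9 = 23/9.

23/9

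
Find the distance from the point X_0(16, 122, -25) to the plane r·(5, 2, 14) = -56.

2

Normal vector n = (5, 2, 14), and n·(16, 122, -25) - (-56) = 30.
|n| = √(25 + 4 + 196) = 15, so the distance is |30|/15 = 2.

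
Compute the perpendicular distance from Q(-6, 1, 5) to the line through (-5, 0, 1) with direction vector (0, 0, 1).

Direction vector d = (0, 0, 1).
AP = (-1, 1, 4); AP·d = 4, |AP|² = 18, |d|² = 1.
distance² = |AP|² − (AP·d)²/|d|² = 18 − 16/1 = 2, so the distance is √2.

√2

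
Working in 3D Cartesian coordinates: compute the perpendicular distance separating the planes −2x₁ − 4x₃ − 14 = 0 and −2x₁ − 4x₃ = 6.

4√5/5

Both planes have normal n = (−2, 0, −4), |n| = 2√5. Any point on the first plane is at distance |6 − 14|/|n| = 8/(2√5) = 4/√5 from the second.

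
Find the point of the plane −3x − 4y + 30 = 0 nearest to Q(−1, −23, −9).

(14, -3, -9)

The perpendicular from Q has direction n = (−3, −4, 0): r = (−1, −23, −9) + λ(−3, −4, 0).
Substitute into the plane: n·(Q + λn) = -30 gives 95 + 25λ = -30, so λ = -5.
Foot = (−1, −23, −9) + (-5)·(−3, −4, 0) = (14, −3, −9).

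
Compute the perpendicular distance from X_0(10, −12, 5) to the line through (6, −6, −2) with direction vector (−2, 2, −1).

Direction vector d = (−2, 2, −1).
AP = (4, −6, 7); AP·d = -27, |AP|² = 101, |d|² = 9.
distance² = |AP|² − (AP·d)²/|d|² = 101 − 729/9 = 20, so the distance is 2√5.

2√5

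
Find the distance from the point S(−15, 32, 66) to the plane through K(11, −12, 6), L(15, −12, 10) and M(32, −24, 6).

KL = (4, 0, 4) and KM = (21, −12, 0), so a normal is n = KL × KM = (48, 84, −48).
d = |48·(-15) + 84·32 + (-48)·66 − (-768)| / √(2304 + 7056 + 2304) = |-432| / 108 = 4.

4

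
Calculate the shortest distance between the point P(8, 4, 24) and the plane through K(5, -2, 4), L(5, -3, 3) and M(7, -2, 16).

2√38/19

KL = (0, -1, -1) and KM = (2, 0, 12), so a normal is n = KL × KM = (-12, -2, 2).
d = |(-12)·8 + (-2)·4 + 2·24 − (-48)| / √(144 + 4 + 4) = |-8| / (2√38) = 2√38/19.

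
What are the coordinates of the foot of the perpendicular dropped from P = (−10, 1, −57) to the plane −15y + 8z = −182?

(-10, -14, -49)

The perpendicular from P has direction n = (0, −15, 8): r = (−10, 1, −57) + μ(0, −15, 8).
Substitute into the plane: n·(P + μn) = -182 gives -471 + 289μ = -182, so μ = 1.
Foot = (−10, 1, −57) + 1·(0, −15, 8) = (−10, −14, −49).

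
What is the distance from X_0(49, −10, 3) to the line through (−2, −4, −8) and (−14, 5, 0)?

A direction vector is d = (−12, 9, 8).
AP = (51, −6, 11), and AP × d = (−147, −540, 387).
|AP × d|² = 462978 and |d|² = 289, so the distance is √(462978/289) = √1602 = 3√178.

3√178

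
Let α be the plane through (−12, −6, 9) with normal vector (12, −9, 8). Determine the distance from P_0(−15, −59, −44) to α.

1

The plane has equation n·(r − (−12, −6, 9)) = 0, i.e. n·r = -18.
d = |12·(-15) + (-9)·(-59) + 8·(-44) − (-18)| / √(144 + 81 + 64) = |17| / 17 = 1.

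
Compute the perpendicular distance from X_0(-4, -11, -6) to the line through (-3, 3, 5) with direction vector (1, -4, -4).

Direction vector d = (1, -4, -4).
AP = (-1, -14, -11); AP·d = 99, |AP|² = 318, |d|² = 33.
distance² = |AP|² − (AP·d)²/|d|² = 318 − 9801/33 = 21, so the distance is √21.

√21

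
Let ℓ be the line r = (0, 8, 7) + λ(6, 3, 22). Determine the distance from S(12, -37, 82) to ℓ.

3√337

Direction vector d = (6, 3, 22).
AP = (12, -45, 75), and AP × d = (-1215, 186, 306).
|AP × d|² = 1604457 and |d|² = 529, so the distance is √(1604457/529) = √3033 = 3√337.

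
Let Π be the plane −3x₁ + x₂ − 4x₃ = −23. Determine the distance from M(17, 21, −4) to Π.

Normal vector n = (−3, 1, −4), and n·(17, 21, −4) − (−23) = 9.
|n| = √(9 + 1 + 16) = √26, so the distance is |9|/√26 = 9/√26.

9/√26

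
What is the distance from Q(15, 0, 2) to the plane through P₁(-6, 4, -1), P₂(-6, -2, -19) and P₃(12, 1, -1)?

9√41/41

P₁P₂ = (0, -6, -18) and P₁P₃ = (18, -3, 0), so a normal is n = P₁P₂ × P₁P₃ = (-54, -324, 108).
Then n·(15, 0, 2) - (-1080) = 486.
|n| = √(2916 + 104976 + 11664) = 54√41, so the distance is |486|/(54√41) = 9√41/41.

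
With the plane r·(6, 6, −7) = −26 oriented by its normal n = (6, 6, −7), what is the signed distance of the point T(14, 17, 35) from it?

n·T − (-26) = -33.
|n| = 11, so the signed distance is -33/11 = -3.

-3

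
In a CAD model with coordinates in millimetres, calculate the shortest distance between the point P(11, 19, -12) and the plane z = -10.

d = |1·(-12) − (-10)| / √(0 + 0 + 1) = |-2| / 1 = 2.

2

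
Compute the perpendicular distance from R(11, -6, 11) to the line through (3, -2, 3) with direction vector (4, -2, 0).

Direction vector d = (4, -2, 0).
AP = (8, -4, 8); AP·d = 40, |AP|² = 144, |d|² = 20.
distance² = |AP|² − (AP·d)²/|d|² = 144 − 1600/20 = 64, so the distance is 8.

8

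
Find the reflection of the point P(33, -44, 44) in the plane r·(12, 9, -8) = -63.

(57, -26, 28)

n = (12, 9, -8), |n|² = 289, n·P − (-63) = -289, so t = -289/289 = -1.
Foot F = P − (-1)·n = (45, -35, 36); the reflection is 2F − P = (57, -26, 28).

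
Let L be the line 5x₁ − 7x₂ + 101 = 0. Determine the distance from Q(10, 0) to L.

151√74/74

d = |5·10 + (-7)·0 − (-101)| / √(25 + 49) = |151|/√74 = 151√74/74.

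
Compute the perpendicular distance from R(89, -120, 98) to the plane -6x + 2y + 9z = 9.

9

n = (-6, 2, 9); n·P − 9 = 99; |n| = 11; distance = 99/11 = 9.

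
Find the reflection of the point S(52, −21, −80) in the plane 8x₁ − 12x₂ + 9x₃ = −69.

n = (8, −12, 9), |n|² = 289, n·S − (-69) = 17, so t = 17/289 = 1/17.
Foot F = S − (1/17)·n = (876/17, −345/17, −1369/17); the reflection is 2F − S = (868/17, −333/17, −1378/17).

(868/17, -333/17, -1378/17)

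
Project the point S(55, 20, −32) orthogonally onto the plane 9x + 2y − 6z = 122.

(10, 10, -2)

n = (9, 2, −6), |n|² = 121, and n·S − 122 = 605.
t = 605/121 = 5, so the foot is S − t·n = (55, 20, −32) − 5·(9, 2, −6) = (10, 10, −2).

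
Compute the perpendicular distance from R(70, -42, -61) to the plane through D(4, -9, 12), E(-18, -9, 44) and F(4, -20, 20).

11/21

DE = (-22, 0, 32) and DF = (0, -11, 8), so a normal is n = DE × DF = (352, 176, 242).
Then n·(70, -42, -61) - 2728 = -242.
|n| = √(123904 + 30976 + 58564) = 462, so the distance is |-242|/462 = 11/21.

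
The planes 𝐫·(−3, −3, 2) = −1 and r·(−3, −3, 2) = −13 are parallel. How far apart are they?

With common normal n = (−3, −3, 2) (|n| = √22), the distance is |(-1) − (-13)|/|n| = 12/√22.

12/√22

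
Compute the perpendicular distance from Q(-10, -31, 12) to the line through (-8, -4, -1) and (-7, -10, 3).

A direction vector is d = (1, -6, 4).
AP = (-2, -27, 13), and AP × d = (-30, 21, 39).
|AP × d|² = 2862 and |d|² = 53, so the distance is √(2862/53) = √54 = 3√6.

3√6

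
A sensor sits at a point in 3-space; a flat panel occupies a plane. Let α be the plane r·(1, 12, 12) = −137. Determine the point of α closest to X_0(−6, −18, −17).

(-5, -6, -5)

n = (1, 12, 12), |n|² = 289, and n·X_0 − (-137) = -289.
t = -289/289 = -1, so the foot is X_0 − t·n = (−6, −18, −17) − (-1)·(1, 12, 12) = (−5, −6, −5).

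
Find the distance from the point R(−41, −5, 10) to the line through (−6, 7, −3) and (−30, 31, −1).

A direction vector is d = (−24, 24, 2).
AP = (−35, −12, 13); AP·d = 578, |AP|² = 1538, |d|² = 1156.
distance² = |AP|² − (AP·d)²/|d|² = 1538 − 334084/1156 = 1249, so the distance is √1249.

√1249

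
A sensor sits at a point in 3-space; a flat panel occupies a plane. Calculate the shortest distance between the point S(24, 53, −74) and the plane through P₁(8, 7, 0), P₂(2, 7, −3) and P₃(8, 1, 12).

P₁P₂ = (−6, 0, −3) and P₁P₃ = (0, −6, 12), so a normal is n = P₁P₂ × P₁P₃ = (−18, 72, 36).
Then n·(24, 53, −74) − 360 = 360.
|n| = √(324 + 5184 + 1296) = 18√21, so the distance is |360|/(18√21) = 20/√21.

20√21/21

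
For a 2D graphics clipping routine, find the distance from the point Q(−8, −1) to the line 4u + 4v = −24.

The normal to the line is n = (4, 4) with |n| = 4√2.
|n·Q − (-24)| = |-36 − (-24)| = 12, so the distance is 12/(4√2) = 3/√2.

3√2/2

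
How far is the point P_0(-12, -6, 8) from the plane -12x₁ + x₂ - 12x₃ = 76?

Normal vector n = (-12, 1, -12), and n·(-12, -6, 8) - 76 = -34.
|n| = √(144 + 1 + 144) = 17, so the distance is |-34|/17 = 2.

2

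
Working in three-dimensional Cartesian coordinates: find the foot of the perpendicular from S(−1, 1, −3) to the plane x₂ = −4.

(-1, -4, -3)

n = (0, 1, 0), |n|² = 1, and n·S − (-4) = 5.
t = 5/1 = 5, so the foot is S − t·n = (−1, 1, −3) − 5·(0, 1, 0) = (−1, −4, −3).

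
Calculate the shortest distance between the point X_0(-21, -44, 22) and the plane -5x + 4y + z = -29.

n = (-5, 4, 1); n·P − (-29) = -20; |n| = √42; distance = 20/√42 = 10√42/21.

20/√42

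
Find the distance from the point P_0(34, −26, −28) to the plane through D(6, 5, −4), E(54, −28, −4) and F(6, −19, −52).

DE = (48, −33, 0) and DF = (0, −24, −48), so a normal is n = DE × DF = (1584, 2304, −1152).
Then n·(34, −26, −28) − 25632 = 576.
|n| = √(2509056 + 5308416 + 1327104) = 3024, so the distance is |576|/3024 = 4/21.

4/21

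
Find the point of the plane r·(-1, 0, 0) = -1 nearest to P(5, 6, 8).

n = (-1, 0, 0), |n|² = 1, and n·P − (-1) = -4.
t = -4/1 = -4, so the foot is P − t·n = (5, 6, 8) − (-4)·(-1, 0, 0) = (1, 6, 8).

(1, 6, 8)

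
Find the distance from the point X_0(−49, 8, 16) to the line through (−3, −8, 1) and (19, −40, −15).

A direction vector is d = (22, −32, −16).
AP = (−46, 16, 15), and AP × d = (224, −406, 1120).
|AP × d|² = 1469412 and |d|² = 1764, so the distance is √(1469412/1764) = √833 = 7√17.

7√17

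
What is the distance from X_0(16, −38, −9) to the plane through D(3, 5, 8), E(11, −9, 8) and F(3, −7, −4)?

13/9

DE = (8, −14, 0) and DF = (0, −12, −12), so a normal is n = DE × DF = (168, 96, −96).
Then n·(16, −38, −9) − 216 = −312.
|n| = √(28224 + 9216 + 9216) = 216, so the distance is |-312|/216 = 13/9.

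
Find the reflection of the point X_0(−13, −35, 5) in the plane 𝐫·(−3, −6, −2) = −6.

(17, 25, 25)

n = (−3, −6, −2), |n|² = 49, n·X_0 − (-6) = 245, so t = 245/49 = 5.
Foot F = X_0 − 5·n = (2, −5, 15); the reflection is 2F − X_0 = (17, 25, 25).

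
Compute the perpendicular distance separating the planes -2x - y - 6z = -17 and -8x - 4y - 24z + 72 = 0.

Divide the second equation by 4 to match normals: -2x - y - 6z = -18.
With common normal n = (-2, -1, -6) (|n| = √41), the distance is |(-17) − (-18)|/|n| = 1/√41.

√41/41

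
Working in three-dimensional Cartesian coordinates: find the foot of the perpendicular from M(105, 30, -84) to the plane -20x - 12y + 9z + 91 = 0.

(5, -30, -39)

n = (-20, -12, 9), |n|² = 625, and n·M − (-91) = -3125.
t = -3125/625 = -5, so the foot is M − t·n = (105, 30, -84) − (-5)·(-20, -12, 9) = (5, -30, -39).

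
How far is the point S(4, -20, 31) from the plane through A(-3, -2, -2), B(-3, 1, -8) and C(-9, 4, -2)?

AB = (0, 3, -6) and AC = (-6, 6, 0), so a normal is n = AB × AC = (36, 36, 18).
d = |36·4 + 36·(-20) + 18·31 − (-216)| / √(1296 + 1296 + 324) = |198| / 54 = 11/3.

11/3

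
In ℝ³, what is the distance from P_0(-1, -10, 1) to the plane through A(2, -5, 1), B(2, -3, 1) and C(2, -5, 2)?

3

AB = (0, 2, 0) and AC = (0, 0, 1), so a normal is n = AB × AC = (2, 0, 0).
d = |2·(-1) − 4| / √(4 + 0 + 0) = |-6| / 2 = 3.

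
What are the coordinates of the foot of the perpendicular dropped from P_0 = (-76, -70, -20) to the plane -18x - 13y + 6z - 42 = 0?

n = (-18, -13, 6), |n|² = 529, and n·P_0 − 42 = 2116.
t = 2116/529 = 4, so the foot is P_0 − t·n = (-76, -70, -20) − 4·(-18, -13, 6) = (-4, -18, -44).

(-4, -18, -44)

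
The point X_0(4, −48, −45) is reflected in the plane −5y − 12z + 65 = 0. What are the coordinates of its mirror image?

n = (0, −5, −12), |n|² = 169, n·X_0 − (-65) = 845, so t = 845/169 = 5.
Foot F = X_0 − 5·n = (4, −23, 15); the reflection is 2F − X_0 = (4, 2, 75).

(4, 2, 75)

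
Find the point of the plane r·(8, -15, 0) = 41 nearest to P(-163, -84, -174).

The perpendicular from P has direction n = (8, -15, 0): r = (-163, -84, -174) + t(8, -15, 0).
Substitute into the plane: n·(P + tn) = 41 gives -44 + 289t = 41, so t = 5/17.
Foot = (-163, -84, -174) + (5/17)·(8, -15, 0) = (-2731/17, -1503/17, -174).

(-2731/17, -1503/17, -174)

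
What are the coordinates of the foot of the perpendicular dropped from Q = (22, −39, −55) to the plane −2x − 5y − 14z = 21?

(30, -19, 1)

n = (−2, −5, −14), |n|² = 225, and n·Q − 21 = 900.
t = 900/225 = 4, so the foot is Q − t·n = (22, −39, −55) − 4·(−2, −5, −14) = (30, −19, 1).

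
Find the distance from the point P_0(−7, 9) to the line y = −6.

The normal to the line is n = (0, 1) with |n| = 1.
|n·P_0 − (-6)| = |9 − (-6)| = 15, so the distance is 15/1 = 15.

15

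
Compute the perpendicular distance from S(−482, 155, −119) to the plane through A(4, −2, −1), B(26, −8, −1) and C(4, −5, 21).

8

AB = (22, −6, 0) and AC = (0, −3, 22), so a normal is n = AB × AC = (−132, −484, −66).
n = (−132, −484, −66); n·P − 506 = -4048; |n| = 506; distance = 4048/506 = 8.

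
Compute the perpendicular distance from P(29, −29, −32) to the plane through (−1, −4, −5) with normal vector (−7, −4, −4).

The plane has equation n·(r − (−1, −4, −5)) = 0, i.e. n·r = 43.
Then n·(29, −29, −32) − 43 = −2.
|n| = √(49 + 16 + 16) = 9, so the distance is |-2|/9 = 2/9.

2/9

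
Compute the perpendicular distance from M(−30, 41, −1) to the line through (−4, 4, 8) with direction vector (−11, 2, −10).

Direction vector d = (−11, 2, −10).
AP = (−26, 37, −9), and AP × d = (−352, −161, 355).
|AP × d|² = 275850 and |d|² = 225, so the distance is √(275850/225) = √1226.

√1226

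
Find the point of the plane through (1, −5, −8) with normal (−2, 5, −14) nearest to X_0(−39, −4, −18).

The perpendicular from X_0 has direction n = (−2, 5, −14): r = (−39, −4, −18) + μ(−2, 5, −14).
Substitute into the plane: n·(X_0 + μn) = 85 gives 310 + 225μ = 85, so μ = -1.
Foot = (−39, −4, −18) + (-1)·(−2, 5, −14) = (−37, −9, −4).

(-37, -9, -4)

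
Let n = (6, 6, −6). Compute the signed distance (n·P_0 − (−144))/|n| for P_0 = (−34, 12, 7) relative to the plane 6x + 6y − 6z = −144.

n·P_0 − (-144) = -30.
|n| = 6√3, so the signed distance is -5√3/3.

-5√3/3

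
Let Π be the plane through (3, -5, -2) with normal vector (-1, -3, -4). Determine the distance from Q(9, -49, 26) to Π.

7√26/13

The plane has equation n·(r − (3, -5, -2)) = 0, i.e. n·r = 20.
d = |(-1)·9 + (-3)·(-49) + (-4)·26 − 20| / √(1 + 9 + 16) = |14| / √26 = 7√26/13.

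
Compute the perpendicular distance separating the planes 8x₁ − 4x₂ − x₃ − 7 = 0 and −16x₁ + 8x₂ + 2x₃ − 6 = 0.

Divide the second equation by -2 to match normals: 8x₁ − 4x₂ − x₃ = -3.
With common normal n = (8, −4, −1) (|n| = 9), the distance is |7 − (-3)|/|n| = 10/9.

10/9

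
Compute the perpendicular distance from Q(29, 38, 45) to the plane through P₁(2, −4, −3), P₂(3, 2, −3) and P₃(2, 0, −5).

P₁P₂ = (1, 6, 0) and P₁P₃ = (0, 4, −2), so a normal is n = P₁P₂ × P₁P₃ = (−12, 2, 4).
n = (−12, 2, 4); n·P − (-44) = -48; |n| = 2√41; distance = 48/(2√41) = 24√41/41.

24√41/41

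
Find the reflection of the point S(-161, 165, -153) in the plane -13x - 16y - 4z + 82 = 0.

(-457/3, 527/3, -451/3)

With n = (-13, -16, -4), the signed offset is (n·S − (-82))/|n|² = 147/441 = 1/3.
S' = S − 2t·n = (-161, 165, -153) − (2/3)·(-13, -16, -4) = (-457/3, 527/3, -451/3).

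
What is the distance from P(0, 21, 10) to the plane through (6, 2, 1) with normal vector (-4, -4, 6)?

√17/17

The plane has equation n·(r − (6, 2, 1)) = 0, i.e. n·r = -26.
n = (-4, -4, 6); n·P − (-26) = 2; |n| = 2√17; distance = 2/(2√17) = √17/17.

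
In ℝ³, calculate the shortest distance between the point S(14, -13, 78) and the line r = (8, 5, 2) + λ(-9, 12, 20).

6√101

Direction vector d = (-9, 12, 20).
AP = (6, -18, 76); AP·d = 1250, |AP|² = 6136, |d|² = 625.
distance² = |AP|² − (AP·d)²/|d|² = 6136 − 1562500/625 = 3636, so the distance is 6√101.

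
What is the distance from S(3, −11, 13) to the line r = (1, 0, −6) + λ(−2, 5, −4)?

9

Direction vector d = (−2, 5, −4).
AP = (2, −11, 19), and AP × d = (−51, −30, −12).
|AP × d|² = 3645 and |d|² = 45, so the distance is √(3645/45) = √81 = 9.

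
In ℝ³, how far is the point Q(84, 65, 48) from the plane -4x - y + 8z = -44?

3

d = |(-4)·84 + (-1)·65 + 8·48 − (-44)| / √(16 + 1 + 64) = |27| / 9 = 3.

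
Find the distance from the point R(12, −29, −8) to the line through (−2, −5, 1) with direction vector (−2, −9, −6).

3√41

Direction vector d = (−2, −9, −6).
AP = (14, −24, −9), and AP × d = (63, 102, −174).
|AP × d|² = 44649 and |d|² = 121, so the distance is √(44649/121) = √369 = 3√41.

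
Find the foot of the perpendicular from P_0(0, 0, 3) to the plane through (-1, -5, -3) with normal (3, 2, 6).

The perpendicular from P_0 has direction n = (3, 2, 6): r = (0, 0, 3) + μ(3, 2, 6).
Substitute into the plane: n·(P_0 + μn) = -31 gives 18 + 49μ = -31, so μ = -1.
Foot = (0, 0, 3) + (-1)·(3, 2, 6) = (-3, -2, -3).

(-3, -2, -3)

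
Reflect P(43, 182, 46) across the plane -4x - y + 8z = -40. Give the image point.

n = (-4, -1, 8), |n|² = 81, n·P − (-40) = 54, so t = 54/81 = 2/3.
Foot F = P − (2/3)·n = (137/3, 548/3, 122/3); the reflection is 2F − P = (145/3, 550/3, 106/3).

(145/3, 550/3, 106/3)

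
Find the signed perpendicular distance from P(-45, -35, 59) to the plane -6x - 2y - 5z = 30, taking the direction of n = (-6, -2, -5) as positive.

n·P − 30 = 15.
|n| = √65, so the signed distance is 3√65/13.

3√65/13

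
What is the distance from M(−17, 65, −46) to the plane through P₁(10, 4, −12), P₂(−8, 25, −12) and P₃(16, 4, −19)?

27/11

P₁P₂ = (−18, 21, 0) and P₁P₃ = (6, 0, −7), so a normal is n = P₁P₂ × P₁P₃ = (−147, −126, −126).
Then n·(−17, 65, −46) − (−462) = 567.
|n| = √(21609 + 15876 + 15876) = 231, so the distance is |567|/231 = 27/11.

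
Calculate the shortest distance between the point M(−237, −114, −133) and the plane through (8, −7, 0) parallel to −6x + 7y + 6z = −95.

7

Parallel planes share the normal n = (−6, 7, 6); since (8, −7, 0) lies on the plane, its equation is −6x + 7y + 6z = -97.
Then n·(−237, −114, −133) − (−97) = −77.
|n| = √(36 + 49 + 36) = 11, so the distance is |-77|/11 = 7.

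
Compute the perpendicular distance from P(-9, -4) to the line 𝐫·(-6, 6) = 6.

d = |(-6)·(-9) + 6·(-4) − 6| / √(36 + 36) = |24|/(6√2) = 2√2.

2√2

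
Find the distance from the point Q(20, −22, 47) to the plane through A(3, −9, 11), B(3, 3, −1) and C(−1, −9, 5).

AB = (0, 12, −12) and AC = (−4, 0, −6), so a normal is n = AB × AC = (−72, 48, 48).
n = (−72, 48, 48); n·P − (-120) = -120; |n| = 24√17; distance = 120/(24√17) = 5√17/17.

5/√17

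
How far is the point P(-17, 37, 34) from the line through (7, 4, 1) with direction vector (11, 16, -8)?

9√34

Direction vector d = (11, 16, -8).
AP = (-24, 33, 33), and AP × d = (-792, 171, -747).
|AP × d|² = 1214514 and |d|² = 441, so the distance is √(1214514/441) = √2754 = 9√34.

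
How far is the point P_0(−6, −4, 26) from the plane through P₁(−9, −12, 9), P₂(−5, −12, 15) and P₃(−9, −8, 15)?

P₁P₂ = (4, 0, 6) and P₁P₃ = (0, 4, 6), so a normal is n = P₁P₂ × P₁P₃ = (−24, −24, 16).
Then n·(−6, −4, 26) − 648 = 8.
|n| = √(576 + 576 + 256) = 8√22, so the distance is |8|/(8√22) = 1/√22.

1/√22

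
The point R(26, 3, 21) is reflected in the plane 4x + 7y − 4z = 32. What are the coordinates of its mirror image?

n = (4, 7, −4), |n|² = 81, n·R − 32 = 9, so t = 9/81 = 1/9.
Foot F = R − (1/9)·n = (230/9, 20/9, 193/9); the reflection is 2F − R = (226/9, 13/9, 197/9).

(226/9, 13/9, 197/9)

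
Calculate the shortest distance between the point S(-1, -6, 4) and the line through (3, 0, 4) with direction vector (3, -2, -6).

Direction vector d = (3, -2, -6).
AP = (-4, -6, 0); AP·d = 0, |AP|² = 52, |d|² = 49.
distance² = |AP|² − (AP·d)²/|d|² = 52 − 0/49 = 52, so the distance is 2√13.

2√13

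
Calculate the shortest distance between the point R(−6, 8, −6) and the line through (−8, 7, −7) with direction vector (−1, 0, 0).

√2

Direction vector d = (−1, 0, 0).
AP = (2, 1, 1), and AP × d = (0, −1, 1).
|AP × d|² = 2 and |d|² = 1, so the distance is √2.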